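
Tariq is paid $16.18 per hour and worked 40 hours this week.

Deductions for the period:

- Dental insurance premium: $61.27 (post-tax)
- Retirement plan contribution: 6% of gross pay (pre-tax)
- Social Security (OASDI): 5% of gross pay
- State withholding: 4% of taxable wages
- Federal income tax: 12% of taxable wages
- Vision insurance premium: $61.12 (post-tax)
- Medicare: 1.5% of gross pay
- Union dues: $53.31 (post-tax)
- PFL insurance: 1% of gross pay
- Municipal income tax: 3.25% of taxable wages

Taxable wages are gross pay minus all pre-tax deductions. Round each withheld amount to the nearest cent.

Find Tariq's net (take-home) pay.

Gross pay: 40 × $16.18 = $647.20
Retirement plan contribution: $647.20 × 0.06 = $38.83
Taxable wages = $647.20 − $38.83 = $608.37
Federal income tax: $608.37 × 0.12 = $73.00
Municipal income tax: $608.37 × 0.0325 = $19.77
State withholding: $608.37 × 0.04 = $24.33
Social Security (OASDI): $647.20 × 0.05 = $32.36
Medicare: $647.20 × 0.015 = $9.71
PFL insurance: $647.20 × 0.01 = $6.47
Vision insurance premium: $61.12
Dental insurance premium: $61.27
Union dues: $53.31
Total deductions = $38.83 + $73.00 + $19.77 + $24.33 + $32.36 + $9.71 + $6.47 + $61.12 + $61.27 + $53.31 = $380.17
Net pay = $647.20 − $380.17 = $267.03

$267.03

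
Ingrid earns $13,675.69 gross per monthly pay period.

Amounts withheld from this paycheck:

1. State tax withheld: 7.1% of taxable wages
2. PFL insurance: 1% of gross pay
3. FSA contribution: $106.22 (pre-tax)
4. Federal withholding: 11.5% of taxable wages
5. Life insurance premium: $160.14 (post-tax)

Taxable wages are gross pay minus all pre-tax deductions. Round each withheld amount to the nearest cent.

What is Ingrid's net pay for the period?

$10,748.65

FSA contribution: $106.22
Taxable wages = $13,675.69 − $106.22 = $13,569.47
State tax withheld: $13,569.47 × 0.071 = $963.43
Federal withholding: $13,569.47 × 0.115 = $1,560.49
PFL insurance: $13,675.69 × 0.01 = $136.76
Life insurance premium: $160.14
Total deductions = $106.22 + $963.43 + $1,560.49 + $136.76 + $160.14 = $2,927.04
Net pay = $13,675.69 − $2,927.04 = $10,748.65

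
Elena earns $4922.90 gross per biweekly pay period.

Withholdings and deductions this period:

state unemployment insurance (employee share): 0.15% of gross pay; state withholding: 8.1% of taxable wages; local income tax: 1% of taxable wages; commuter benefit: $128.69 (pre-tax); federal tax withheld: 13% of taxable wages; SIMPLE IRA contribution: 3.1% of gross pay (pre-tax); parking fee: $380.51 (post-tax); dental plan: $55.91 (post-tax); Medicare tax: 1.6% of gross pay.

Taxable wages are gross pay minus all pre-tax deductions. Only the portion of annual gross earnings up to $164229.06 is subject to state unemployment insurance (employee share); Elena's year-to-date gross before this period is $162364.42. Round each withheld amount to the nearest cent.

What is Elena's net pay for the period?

SIMPLE IRA contribution: $4922.90 × 0.031 = $152.61
Commuter benefit: $128.69
Pre-tax total = $152.61 + $128.69 = $281.30
Taxable wages = $4922.90 − $281.30 = $4641.60
State withholding: $4641.60 × 0.081 = $375.97
Federal tax withheld: $4641.60 × 0.13 = $603.41
Local income tax: $4641.60 × 0.01 = $46.42
Medicare tax: $4922.90 × 0.016 = $78.77
State unemployment insurance (employee share): only $164229.06 − $162364.42 = $1864.64 of this check is subject → $1864.64 × 0.0015 = $2.80
Parking fee: $380.51
Dental plan: $55.91
Total deductions = $152.61 + $128.69 + $375.97 + $603.41 + $46.42 + $78.77 + $2.80 + $380.51 + $55.91 = $1825.09
Net pay = $4922.90 − $1825.09 = $3097.81

$3097.81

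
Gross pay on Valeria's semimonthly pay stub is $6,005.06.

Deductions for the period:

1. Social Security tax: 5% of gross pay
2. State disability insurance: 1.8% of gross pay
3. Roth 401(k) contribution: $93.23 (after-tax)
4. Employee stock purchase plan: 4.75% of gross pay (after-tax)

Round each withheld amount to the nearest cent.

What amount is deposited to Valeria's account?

$5,218.25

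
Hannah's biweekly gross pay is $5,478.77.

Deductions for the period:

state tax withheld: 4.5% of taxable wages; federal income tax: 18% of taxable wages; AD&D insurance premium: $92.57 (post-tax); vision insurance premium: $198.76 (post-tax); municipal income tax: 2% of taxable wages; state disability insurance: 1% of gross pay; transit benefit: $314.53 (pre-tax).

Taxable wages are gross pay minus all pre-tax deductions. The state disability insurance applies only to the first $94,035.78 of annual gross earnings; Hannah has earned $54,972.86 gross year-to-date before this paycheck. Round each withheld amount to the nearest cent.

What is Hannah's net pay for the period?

$3,552.89

Transit benefit: $314.53
Taxable wages = $5,478.77 − $314.53 = $5,164.24
Municipal income tax: $5,164.24 × 0.02 = $103.28
State tax withheld: $5,164.24 × 0.045 = $232.39
Federal income tax: $5,164.24 × 0.18 = $929.56
State disability insurance: cap not yet reached, full $5,478.77 is subject → $5,478.77 × 0.01 = $54.79
AD&D insurance premium: $92.57
Vision insurance premium: $198.76
Total deductions = $314.53 + $103.28 + $232.39 + $929.56 + $54.79 + $92.57 + $198.76 = $1,925.88
Net pay = $5,478.77 − $1,925.88 = $3,552.89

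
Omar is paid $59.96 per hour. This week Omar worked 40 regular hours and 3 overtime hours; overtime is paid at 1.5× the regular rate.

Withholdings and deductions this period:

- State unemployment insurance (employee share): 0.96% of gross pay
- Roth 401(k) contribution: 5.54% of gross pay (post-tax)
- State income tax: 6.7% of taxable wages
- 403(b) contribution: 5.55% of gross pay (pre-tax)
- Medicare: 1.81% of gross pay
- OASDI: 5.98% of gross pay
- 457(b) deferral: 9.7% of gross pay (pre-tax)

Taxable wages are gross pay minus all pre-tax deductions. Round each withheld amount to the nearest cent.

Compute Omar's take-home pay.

$1728.52

Regular pay: 40 × $59.96 = $2398.40
Overtime pay: 3 × $59.96 × 1.5 = $269.82
Gross pay = $2398.40 + $269.82 = $2668.22
457(b) deferral: $2668.22 × 0.097 = $258.82
403(b) contribution: $2668.22 × 0.0555 = $148.09
Pre-tax total = $258.82 + $148.09 = $406.91
Taxable wages = $2668.22 − $406.91 = $2261.31
State income tax: $2261.31 × 0.067 = $151.51
State unemployment insurance (employee share): $2668.22 × 0.0096 = $25.61
Medicare: $2668.22 × 0.0181 = $48.29
OASDI: $2668.22 × 0.0598 = $159.56
Roth 401(k) contribution: $2668.22 × 0.0554 = $147.82
Total deductions = $258.82 + $148.09 + $151.51 + $25.61 + $48.29 + $159.56 + $147.82 = $939.70
Net pay = $2668.22 − $939.70 = $1728.52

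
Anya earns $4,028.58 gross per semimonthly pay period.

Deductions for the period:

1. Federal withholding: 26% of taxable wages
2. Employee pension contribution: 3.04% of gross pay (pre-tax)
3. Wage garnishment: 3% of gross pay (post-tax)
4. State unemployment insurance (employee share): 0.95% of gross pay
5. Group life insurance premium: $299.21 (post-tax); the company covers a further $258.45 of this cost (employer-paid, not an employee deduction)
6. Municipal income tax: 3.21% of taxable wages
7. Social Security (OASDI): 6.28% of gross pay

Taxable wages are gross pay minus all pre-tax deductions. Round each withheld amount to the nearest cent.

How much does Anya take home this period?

$2,053.80

Employee pension contribution: $4,028.58 × 0.0304 = $122.47
Taxable wages = $4,028.58 − $122.47 = $3,906.11
Federal withholding: $3,906.11 × 0.26 = $1,015.59
Municipal income tax: $3,906.11 × 0.0321 = $125.39
State unemployment insurance (employee share): $4,028.58 × 0.0095 = $38.27
Social Security (OASDI): $4,028.58 × 0.0628 = $252.99
Group life insurance premium: $299.21
Wage garnishment: $4,028.58 × 0.03 = $120.86
(Employer's $258.45 toward group life insurance premium is not withheld from the employee.)
Total deductions = $122.47 + $1,015.59 + $125.39 + $38.27 + $252.99 + $299.21 + $120.86 = $1,974.78
Net pay = $4,028.58 − $1,974.78 = $2,053.80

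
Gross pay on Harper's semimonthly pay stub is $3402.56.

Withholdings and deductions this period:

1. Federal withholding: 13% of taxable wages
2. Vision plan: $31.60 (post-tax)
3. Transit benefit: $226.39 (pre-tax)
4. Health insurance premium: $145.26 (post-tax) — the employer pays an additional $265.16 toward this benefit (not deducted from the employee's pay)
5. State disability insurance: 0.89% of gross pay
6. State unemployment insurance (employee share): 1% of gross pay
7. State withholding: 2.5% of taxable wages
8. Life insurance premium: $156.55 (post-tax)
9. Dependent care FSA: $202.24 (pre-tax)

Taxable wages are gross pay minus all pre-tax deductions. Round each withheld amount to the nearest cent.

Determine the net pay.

Dependent care FSA: $202.24
Transit benefit: $226.39
Pre-tax total = $202.24 + $226.39 = $428.63
Taxable wages = $3402.56 − $428.63 = $2973.93
Federal withholding: $2973.93 × 0.13 = $386.61
State withholding: $2973.93 × 0.025 = $74.35
State disability insurance: $3402.56 × 0.0089 = $30.28
State unemployment insurance (employee share): $3402.56 × 0.01 = $34.03
Life insurance premium: $156.55
Health insurance premium: $145.26
Vision plan: $31.60
(Employer's $265.16 toward health insurance premium is not withheld from the employee.)
Total deductions = $202.24 + $226.39 + $386.61 + $74.35 + $30.28 + $34.03 + $156.55 + $145.26 + $31.60 = $1287.31
Net pay = $3402.56 − $1287.31 = $2115.25

$2115.25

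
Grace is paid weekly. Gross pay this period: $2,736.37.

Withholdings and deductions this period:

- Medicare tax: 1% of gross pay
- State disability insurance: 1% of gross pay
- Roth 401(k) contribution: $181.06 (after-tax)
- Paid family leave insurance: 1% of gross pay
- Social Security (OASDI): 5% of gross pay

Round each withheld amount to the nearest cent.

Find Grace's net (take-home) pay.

Medicare tax: $2,736.37 × 0.01 = $27.36
State disability insurance: $2,736.37 × 0.01 = $27.36
Social Security (OASDI): $2,736.37 × 0.05 = $136.82
Paid family leave insurance: $2,736.37 × 0.01 = $27.36
Roth 401(k) contribution: $181.06
Total deductions = $27.36 + $27.36 + $136.82 + $27.36 + $181.06 = $399.96
Net pay = $2,736.37 − $399.96 = $2,336.41

$2,336.41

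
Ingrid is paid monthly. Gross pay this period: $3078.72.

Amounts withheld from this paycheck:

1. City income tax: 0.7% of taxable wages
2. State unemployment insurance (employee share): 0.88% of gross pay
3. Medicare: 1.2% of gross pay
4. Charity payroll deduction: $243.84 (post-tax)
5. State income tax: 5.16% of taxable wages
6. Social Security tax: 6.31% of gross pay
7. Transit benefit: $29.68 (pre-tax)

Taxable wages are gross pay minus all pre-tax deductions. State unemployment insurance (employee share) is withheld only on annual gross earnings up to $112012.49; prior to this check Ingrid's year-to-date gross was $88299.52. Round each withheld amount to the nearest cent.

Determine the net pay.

Transit benefit: $29.68
Taxable wages = $3078.72 − $29.68 = $3049.04
State income tax: $3049.04 × 0.0516 = $157.33
City income tax: $3049.04 × 0.007 = $21.34
Medicare: $3078.72 × 0.012 = $36.94
Social Security tax: $3078.72 × 0.0631 = $194.27
State unemployment insurance (employee share): cap not yet reached, full $3078.72 is subject → $3078.72 × 0.0088 = $27.09
Charity payroll deduction: $243.84
Total deductions = $29.68 + $157.33 + $21.34 + $36.94 + $194.27 + $27.09 + $243.84 = $710.49
Net pay = $3078.72 − $710.49 = $2368.23

$2368.23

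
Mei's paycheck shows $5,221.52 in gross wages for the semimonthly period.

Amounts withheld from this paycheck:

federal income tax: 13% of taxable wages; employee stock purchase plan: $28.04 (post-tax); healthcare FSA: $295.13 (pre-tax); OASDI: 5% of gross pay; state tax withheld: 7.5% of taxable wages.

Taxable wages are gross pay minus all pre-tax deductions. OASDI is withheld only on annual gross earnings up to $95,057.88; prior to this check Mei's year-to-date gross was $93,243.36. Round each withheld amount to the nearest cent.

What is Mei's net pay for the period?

$3,797.71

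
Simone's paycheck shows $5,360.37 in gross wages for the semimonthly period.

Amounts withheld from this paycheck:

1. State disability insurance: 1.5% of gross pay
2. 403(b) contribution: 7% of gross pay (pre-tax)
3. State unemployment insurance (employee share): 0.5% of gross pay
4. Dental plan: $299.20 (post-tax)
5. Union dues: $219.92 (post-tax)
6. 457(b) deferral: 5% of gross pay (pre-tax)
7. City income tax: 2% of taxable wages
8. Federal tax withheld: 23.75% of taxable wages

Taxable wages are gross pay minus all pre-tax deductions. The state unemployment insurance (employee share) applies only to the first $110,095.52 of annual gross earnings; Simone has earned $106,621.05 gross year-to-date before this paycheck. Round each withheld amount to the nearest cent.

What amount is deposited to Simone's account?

$2,885.56

403(b) contribution: $5,360.37 × 0.07 = $375.23
457(b) deferral: $5,360.37 × 0.05 = $268.02
Pre-tax total = $375.23 + $268.02 = $643.25
Taxable wages = $5,360.37 − $643.25 = $4,717.12
Federal tax withheld: $4,717.12 × 0.2375 = $1,120.32
City income tax: $4,717.12 × 0.02 = $94.34
State unemployment insurance (employee share): only $110,095.52 − $106,621.05 = $3,474.47 of this check is subject → $3,474.47 × 0.005 = $17.37
State disability insurance: $5,360.37 × 0.015 = $80.41
Dental plan: $299.20
Union dues: $219.92
Total deductions = $375.23 + $268.02 + $1,120.32 + $94.34 + $17.37 + $80.41 + $299.20 + $219.92 = $2,474.81
Net pay = $5,360.37 − $2,474.81 = $2,885.56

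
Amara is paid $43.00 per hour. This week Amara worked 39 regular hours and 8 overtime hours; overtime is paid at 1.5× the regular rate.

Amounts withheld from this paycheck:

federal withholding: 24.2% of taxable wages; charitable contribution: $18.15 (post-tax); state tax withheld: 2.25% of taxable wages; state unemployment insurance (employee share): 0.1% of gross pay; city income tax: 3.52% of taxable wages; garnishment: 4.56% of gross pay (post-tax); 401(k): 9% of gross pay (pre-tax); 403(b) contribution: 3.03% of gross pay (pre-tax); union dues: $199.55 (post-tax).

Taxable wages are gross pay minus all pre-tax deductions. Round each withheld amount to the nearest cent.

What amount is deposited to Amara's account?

$1,031.11

Regular pay: 39 × $43.00 = $1,677.00
Overtime pay: 8 × $43.00 × 1.5 = $516.00
Gross pay = $1,677.00 + $516.00 = $2,193.00
403(b) contribution: $2,193.00 × 0.0303 = $66.45
401(k): $2,193.00 × 0.09 = $197.37
Pre-tax total = $66.45 + $197.37 = $263.82
Taxable wages = $2,193.00 − $263.82 = $1,929.18
Federal withholding: $1,929.18 × 0.242 = $466.86
City income tax: $1,929.18 × 0.0352 = $67.91
State tax withheld: $1,929.18 × 0.0225 = $43.41
State unemployment insurance (employee share): $2,193.00 × 0.001 = $2.19
Union dues: $199.55
Garnishment: $2,193.00 × 0.0456 = $100.00
Charitable contribution: $18.15
Total deductions = $66.45 + $197.37 + $466.86 + $67.91 + $43.41 + $2.19 + $199.55 + $100.00 + $18.15 = $1,161.89
Net pay = $2,193.00 − $1,161.89 = $1,031.11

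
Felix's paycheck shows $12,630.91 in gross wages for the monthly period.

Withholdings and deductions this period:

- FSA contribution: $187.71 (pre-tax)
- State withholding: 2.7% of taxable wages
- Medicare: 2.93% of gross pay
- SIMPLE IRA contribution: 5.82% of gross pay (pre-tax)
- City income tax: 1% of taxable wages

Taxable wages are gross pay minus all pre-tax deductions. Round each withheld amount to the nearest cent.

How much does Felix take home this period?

$10,904.79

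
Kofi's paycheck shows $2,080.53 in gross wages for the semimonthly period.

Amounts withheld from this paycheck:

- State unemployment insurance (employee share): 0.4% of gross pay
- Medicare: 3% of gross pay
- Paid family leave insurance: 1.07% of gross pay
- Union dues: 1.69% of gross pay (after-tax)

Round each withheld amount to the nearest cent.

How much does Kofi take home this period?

$1,952.37

Paid family leave insurance: $2,080.53 × 0.0107 = $22.26
Medicare: $2,080.53 × 0.03 = $62.42
State unemployment insurance (employee share): $2,080.53 × 0.004 = $8.32
Union dues: $2,080.53 × 0.0169 = $35.16
Total deductions = $22.26 + $62.42 + $8.32 + $35.16 = $128.16
Net pay = $2,080.53 − $128.16 = $1,952.37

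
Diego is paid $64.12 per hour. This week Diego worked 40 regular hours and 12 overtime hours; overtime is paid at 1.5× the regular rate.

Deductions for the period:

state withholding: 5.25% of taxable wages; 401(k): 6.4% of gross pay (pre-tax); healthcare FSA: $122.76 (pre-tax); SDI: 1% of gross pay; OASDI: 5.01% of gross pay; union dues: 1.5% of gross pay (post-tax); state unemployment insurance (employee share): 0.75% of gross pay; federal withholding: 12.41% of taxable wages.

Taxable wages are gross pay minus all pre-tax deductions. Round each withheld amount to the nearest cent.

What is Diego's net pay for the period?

$2457.96

Regular pay: 40 × $64.12 = $2564.80
Overtime pay: 12 × $64.12 × 1.5 = $1154.16
Gross pay = $2564.80 + $1154.16 = $3718.96
Healthcare FSA: $122.76
401(k): $3718.96 × 0.064 = $238.01
Pre-tax total = $122.76 + $238.01 = $360.77
Taxable wages = $3718.96 − $360.77 = $3358.19
State withholding: $3358.19 × 0.0525 = $176.30
Federal withholding: $3358.19 × 0.1241 = $416.75
OASDI: $3718.96 × 0.0501 = $186.32
SDI: $3718.96 × 0.01 = $37.19
State unemployment insurance (employee share): $3718.96 × 0.0075 = $27.89
Union dues: $3718.96 × 0.015 = $55.78
Total deductions = $122.76 + $238.01 + $176.30 + $416.75 + $186.32 + $37.19 + $27.89 + $55.78 = $1261.00
Net pay = $3718.96 − $1261.00 = $2457.96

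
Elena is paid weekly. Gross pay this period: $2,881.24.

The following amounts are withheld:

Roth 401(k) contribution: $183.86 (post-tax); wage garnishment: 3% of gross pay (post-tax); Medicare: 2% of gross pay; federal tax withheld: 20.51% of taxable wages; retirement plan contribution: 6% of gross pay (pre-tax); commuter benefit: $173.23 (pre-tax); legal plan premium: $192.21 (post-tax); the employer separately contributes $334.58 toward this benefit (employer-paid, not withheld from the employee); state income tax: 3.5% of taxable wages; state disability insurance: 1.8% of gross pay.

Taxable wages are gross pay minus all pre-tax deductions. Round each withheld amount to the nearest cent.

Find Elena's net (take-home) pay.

Retirement plan contribution: $2,881.24 × 0.06 = $172.87
Commuter benefit: $173.23
Pre-tax total = $172.87 + $173.23 = $346.10
Taxable wages = $2,881.24 − $346.10 = $2,535.14
State income tax: $2,535.14 × 0.035 = $88.73
Federal tax withheld: $2,535.14 × 0.2051 = $519.96
Medicare: $2,881.24 × 0.02 = $57.62
State disability insurance: $2,881.24 × 0.018 = $51.86
Legal plan premium: $192.21
Wage garnishment: $2,881.24 × 0.03 = $86.44
Roth 401(k) contribution: $183.86
(Employer's $334.58 toward legal plan premium is not withheld from the employee.)
Total deductions = $172.87 + $173.23 + $88.73 + $519.96 + $57.62 + $51.86 + $192.21 + $86.44 + $183.86 = $1,526.78
Net pay = $2,881.24 − $1,526.78 = $1,354.46

$1,354.46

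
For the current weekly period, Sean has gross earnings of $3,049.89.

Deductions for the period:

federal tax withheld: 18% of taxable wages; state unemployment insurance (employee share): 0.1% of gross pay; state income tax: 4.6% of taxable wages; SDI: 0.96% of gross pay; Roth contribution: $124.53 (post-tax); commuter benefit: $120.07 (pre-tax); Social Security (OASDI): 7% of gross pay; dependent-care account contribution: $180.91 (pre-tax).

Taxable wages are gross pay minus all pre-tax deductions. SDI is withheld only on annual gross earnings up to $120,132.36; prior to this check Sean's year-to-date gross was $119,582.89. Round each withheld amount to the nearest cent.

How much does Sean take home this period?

Dependent-care account contribution: $180.91
Commuter benefit: $120.07
Pre-tax total = $180.91 + $120.07 = $300.98
Taxable wages = $3,049.89 − $300.98 = $2,748.91
Federal tax withheld: $2,748.91 × 0.18 = $494.80
State income tax: $2,748.91 × 0.046 = $126.45
SDI: only $120,132.36 − $119,582.89 = $549.47 of this check is subject → $549.47 × 0.0096 = $5.27
State unemployment insurance (employee share): $3,049.89 × 0.001 = $3.05
Social Security (OASDI): $3,049.89 × 0.07 = $213.49
Roth contribution: $124.53
Total deductions = $180.91 + $120.07 + $494.80 + $126.45 + $5.27 + $3.05 + $213.49 + $124.53 = $1,268.57
Net pay = $3,049.89 − $1,268.57 = $1,781.32

$1,781.32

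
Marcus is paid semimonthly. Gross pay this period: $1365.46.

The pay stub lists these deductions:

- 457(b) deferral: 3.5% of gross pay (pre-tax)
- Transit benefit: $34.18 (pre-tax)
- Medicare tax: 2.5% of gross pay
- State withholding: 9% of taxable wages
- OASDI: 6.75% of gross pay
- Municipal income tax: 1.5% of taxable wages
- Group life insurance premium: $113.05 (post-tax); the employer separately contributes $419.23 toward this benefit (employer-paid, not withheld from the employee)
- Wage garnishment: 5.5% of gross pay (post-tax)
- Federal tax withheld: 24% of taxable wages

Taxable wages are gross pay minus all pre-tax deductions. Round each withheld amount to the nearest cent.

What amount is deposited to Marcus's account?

457(b) deferral: $1365.46 × 0.035 = $47.79
Transit benefit: $34.18
Pre-tax total = $47.79 + $34.18 = $81.97
Taxable wages = $1365.46 − $81.97 = $1283.49
Municipal income tax: $1283.49 × 0.015 = $19.25
Federal tax withheld: $1283.49 × 0.24 = $308.04
State withholding: $1283.49 × 0.09 = $115.51
Medicare tax: $1365.46 × 0.025 = $34.14
OASDI: $1365.46 × 0.0675 = $92.17
Wage garnishment: $1365.46 × 0.055 = $75.10
Group life insurance premium: $113.05
(Employer's $419.23 toward group life insurance premium is not withheld from the employee.)
Total deductions = $47.79 + $34.18 + $19.25 + $308.04 + $115.51 + $34.14 + $92.17 + $75.10 + $113.05 = $839.23
Net pay = $1365.46 − $839.23 = $526.23

$526.23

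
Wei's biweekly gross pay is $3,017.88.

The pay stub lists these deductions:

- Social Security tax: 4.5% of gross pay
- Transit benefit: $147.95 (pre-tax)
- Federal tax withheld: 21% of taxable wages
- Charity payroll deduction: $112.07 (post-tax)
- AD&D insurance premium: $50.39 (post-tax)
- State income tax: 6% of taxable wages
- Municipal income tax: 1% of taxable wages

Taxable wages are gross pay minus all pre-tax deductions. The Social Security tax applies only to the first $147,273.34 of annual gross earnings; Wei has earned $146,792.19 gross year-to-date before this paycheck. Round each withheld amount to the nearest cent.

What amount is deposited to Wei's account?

Transit benefit: $147.95
Taxable wages = $3,017.88 − $147.95 = $2,869.93
Federal tax withheld: $2,869.93 × 0.21 = $602.69
Municipal income tax: $2,869.93 × 0.01 = $28.70
State income tax: $2,869.93 × 0.06 = $172.20
Social Security tax: only $147,273.34 − $146,792.19 = $481.15 of this check is subject → $481.15 × 0.045 = $21.65
AD&D insurance premium: $50.39
Charity payroll deduction: $112.07
Total deductions = $147.95 + $602.69 + $28.70 + $172.20 + $21.65 + $50.39 + $112.07 = $1,135.65
Net pay = $3,017.88 − $1,135.65 = $1,882.23

$1,882.23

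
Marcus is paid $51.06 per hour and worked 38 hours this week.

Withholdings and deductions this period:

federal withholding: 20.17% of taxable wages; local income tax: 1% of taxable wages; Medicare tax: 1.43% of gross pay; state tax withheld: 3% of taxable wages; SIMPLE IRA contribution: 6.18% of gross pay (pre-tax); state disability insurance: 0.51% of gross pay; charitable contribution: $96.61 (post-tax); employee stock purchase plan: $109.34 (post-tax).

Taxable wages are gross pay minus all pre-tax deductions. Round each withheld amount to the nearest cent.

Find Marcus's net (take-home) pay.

$1,136.79

Gross pay: 38 × $51.06 = $1,940.28
SIMPLE IRA contribution: $1,940.28 × 0.0618 = $119.91
Taxable wages = $1,940.28 − $119.91 = $1,820.37
Federal withholding: $1,820.37 × 0.2017 = $367.17
Local income tax: $1,820.37 × 0.01 = $18.20
State tax withheld: $1,820.37 × 0.03 = $54.61
State disability insurance: $1,940.28 × 0.0051 = $9.90
Medicare tax: $1,940.28 × 0.0143 = $27.75
Employee stock purchase plan: $109.34
Charitable contribution: $96.61
Total deductions = $119.91 + $367.17 + $18.20 + $54.61 + $9.90 + $27.75 + $109.34 + $96.61 = $803.49
Net pay = $1,940.28 − $803.49 = $1,136.79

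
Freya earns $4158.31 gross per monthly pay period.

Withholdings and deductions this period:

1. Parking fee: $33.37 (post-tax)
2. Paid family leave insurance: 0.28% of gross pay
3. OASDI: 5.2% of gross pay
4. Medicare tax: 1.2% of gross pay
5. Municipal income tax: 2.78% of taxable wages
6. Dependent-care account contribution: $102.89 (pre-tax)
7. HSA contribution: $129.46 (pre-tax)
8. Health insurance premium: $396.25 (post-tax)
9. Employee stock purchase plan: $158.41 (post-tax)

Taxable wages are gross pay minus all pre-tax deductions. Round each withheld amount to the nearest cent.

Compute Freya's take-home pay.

HSA contribution: $129.46
Dependent-care account contribution: $102.89
Pre-tax total = $129.46 + $102.89 = $232.35
Taxable wages = $4158.31 − $232.35 = $3925.96
Municipal income tax: $3925.96 × 0.0278 = $109.14
Medicare tax: $4158.31 × 0.012 = $49.90
OASDI: $4158.31 × 0.052 = $216.23
Paid family leave insurance: $4158.31 × 0.0028 = $11.64
Parking fee: $33.37
Health insurance premium: $396.25
Employee stock purchase plan: $158.41
Total deductions = $129.46 + $102.89 + $109.14 + $49.90 + $216.23 + $11.64 + $33.37 + $396.25 + $158.41 = $1207.29
Net pay = $4158.31 − $1207.29 = $2951.02

$2951.02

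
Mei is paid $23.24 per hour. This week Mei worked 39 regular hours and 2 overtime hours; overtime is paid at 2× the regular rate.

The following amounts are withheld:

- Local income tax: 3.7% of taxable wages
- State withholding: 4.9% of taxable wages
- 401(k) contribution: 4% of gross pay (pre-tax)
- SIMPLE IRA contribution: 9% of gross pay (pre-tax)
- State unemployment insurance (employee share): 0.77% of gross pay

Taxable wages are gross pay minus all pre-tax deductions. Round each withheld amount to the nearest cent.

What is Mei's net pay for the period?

Regular pay: 39 × $23.24 = $906.36
Overtime pay: 2 × $23.24 × 2 = $92.96
Gross pay = $906.36 + $92.96 = $999.32
401(k) contribution: $999.32 × 0.04 = $39.97
SIMPLE IRA contribution: $999.32 × 0.09 = $89.94
Pre-tax total = $39.97 + $89.94 = $129.91
Taxable wages = $999.32 − $129.91 = $869.41
Local income tax: $869.41 × 0.037 = $32.17
State withholding: $869.41 × 0.049 = $42.60
State unemployment insurance (employee share): $999.32 × 0.0077 = $7.69
Total deductions = $39.97 + $89.94 + $32.17 + $42.60 + $7.69 = $212.37
Net pay = $999.32 − $212.37 = $786.95

$786.95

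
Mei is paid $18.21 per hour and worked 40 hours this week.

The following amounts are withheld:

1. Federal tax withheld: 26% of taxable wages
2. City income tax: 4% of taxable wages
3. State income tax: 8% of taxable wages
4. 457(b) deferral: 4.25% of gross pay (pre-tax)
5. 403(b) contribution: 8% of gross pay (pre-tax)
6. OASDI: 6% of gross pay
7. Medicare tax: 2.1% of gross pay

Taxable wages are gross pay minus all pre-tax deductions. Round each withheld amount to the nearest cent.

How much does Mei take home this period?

Gross pay: 40 × $18.21 = $728.40
403(b) contribution: $728.40 × 0.08 = $58.27
457(b) deferral: $728.40 × 0.0425 = $30.96
Pre-tax total = $58.27 + $30.96 = $89.23
Taxable wages = $728.40 − $89.23 = $639.17
Federal tax withheld: $639.17 × 0.26 = $166.18
State income tax: $639.17 × 0.08 = $51.13
City income tax: $639.17 × 0.04 = $25.57
OASDI: $728.40 × 0.06 = $43.70
Medicare tax: $728.40 × 0.021 = $15.30
Total deductions = $58.27 + $30.96 + $166.18 + $51.13 + $25.57 + $43.70 + $15.30 = $391.11
Net pay = $728.40 − $391.11 = $337.29

$337.29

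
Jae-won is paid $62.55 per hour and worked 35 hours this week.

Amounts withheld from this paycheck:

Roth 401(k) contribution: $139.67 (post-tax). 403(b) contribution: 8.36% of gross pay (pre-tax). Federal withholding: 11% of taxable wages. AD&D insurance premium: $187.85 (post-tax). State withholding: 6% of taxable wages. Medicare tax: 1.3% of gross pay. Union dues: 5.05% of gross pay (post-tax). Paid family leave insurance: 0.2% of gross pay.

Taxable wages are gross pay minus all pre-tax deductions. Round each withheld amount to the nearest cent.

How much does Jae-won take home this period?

$1,194.25

Gross pay: 35 × $62.55 = $2,189.25
403(b) contribution: $2,189.25 × 0.0836 = $183.02
Taxable wages = $2,189.25 − $183.02 = $2,006.23
Federal withholding: $2,006.23 × 0.11 = $220.69
State withholding: $2,006.23 × 0.06 = $120.37
Paid family leave insurance: $2,189.25 × 0.002 = $4.38
Medicare tax: $2,189.25 × 0.013 = $28.46
AD&D insurance premium: $187.85
Roth 401(k) contribution: $139.67
Union dues: $2,189.25 × 0.0505 = $110.56
Total deductions = $183.02 + $220.69 + $120.37 + $4.38 + $28.46 + $187.85 + $139.67 + $110.56 = $995.00
Net pay = $2,189.25 − $995.00 = $1,194.25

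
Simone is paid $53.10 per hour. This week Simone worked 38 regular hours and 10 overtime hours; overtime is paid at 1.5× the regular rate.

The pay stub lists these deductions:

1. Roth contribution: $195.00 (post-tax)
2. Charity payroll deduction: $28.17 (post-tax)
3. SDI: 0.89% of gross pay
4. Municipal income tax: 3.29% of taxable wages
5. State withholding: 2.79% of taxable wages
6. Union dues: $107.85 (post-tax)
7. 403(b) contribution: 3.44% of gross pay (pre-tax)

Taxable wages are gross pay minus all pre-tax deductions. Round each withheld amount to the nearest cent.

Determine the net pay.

$2,196.19

Regular pay: 38 × $53.10 = $2,017.80
Overtime pay: 10 × $53.10 × 1.5 = $796.50
Gross pay = $2,017.80 + $796.50 = $2,814.30
403(b) contribution: $2,814.30 × 0.0344 = $96.81
Taxable wages = $2,814.30 − $96.81 = $2,717.49
Municipal income tax: $2,717.49 × 0.0329 = $89.41
State withholding: $2,717.49 × 0.0279 = $75.82
SDI: $2,814.30 × 0.0089 = $25.05
Charity payroll deduction: $28.17
Roth contribution: $195.00
Union dues: $107.85
Total deductions = $96.81 + $89.41 + $75.82 + $25.05 + $28.17 + $195.00 + $107.85 = $618.11
Net pay = $2,814.30 − $618.11 = $2,196.19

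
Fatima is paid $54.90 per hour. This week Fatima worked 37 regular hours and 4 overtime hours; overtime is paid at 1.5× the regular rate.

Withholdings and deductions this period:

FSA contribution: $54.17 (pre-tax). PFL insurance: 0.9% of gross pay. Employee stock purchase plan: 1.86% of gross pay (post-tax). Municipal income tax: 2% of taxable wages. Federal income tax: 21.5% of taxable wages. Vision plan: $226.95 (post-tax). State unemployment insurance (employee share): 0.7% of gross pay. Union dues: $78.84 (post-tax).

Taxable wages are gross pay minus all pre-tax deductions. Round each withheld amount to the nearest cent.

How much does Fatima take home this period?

Regular pay: 37 × $54.90 = $2,031.30
Overtime pay: 4 × $54.90 × 1.5 = $329.40
Gross pay = $2,031.30 + $329.40 = $2,360.70
FSA contribution: $54.17
Taxable wages = $2,360.70 − $54.17 = $2,306.53
Federal income tax: $2,306.53 × 0.215 = $495.90
Municipal income tax: $2,306.53 × 0.02 = $46.13
PFL insurance: $2,360.70 × 0.009 = $21.25
State unemployment insurance (employee share): $2,360.70 × 0.007 = $16.52
Vision plan: $226.95
Employee stock purchase plan: $2,360.70 × 0.0186 = $43.91
Union dues: $78.84
Total deductions = $54.17 + $495.90 + $46.13 + $21.25 + $16.52 + $226.95 + $43.91 + $78.84 = $983.67
Net pay = $2,360.70 − $983.67 = $1,377.03

$1,377.03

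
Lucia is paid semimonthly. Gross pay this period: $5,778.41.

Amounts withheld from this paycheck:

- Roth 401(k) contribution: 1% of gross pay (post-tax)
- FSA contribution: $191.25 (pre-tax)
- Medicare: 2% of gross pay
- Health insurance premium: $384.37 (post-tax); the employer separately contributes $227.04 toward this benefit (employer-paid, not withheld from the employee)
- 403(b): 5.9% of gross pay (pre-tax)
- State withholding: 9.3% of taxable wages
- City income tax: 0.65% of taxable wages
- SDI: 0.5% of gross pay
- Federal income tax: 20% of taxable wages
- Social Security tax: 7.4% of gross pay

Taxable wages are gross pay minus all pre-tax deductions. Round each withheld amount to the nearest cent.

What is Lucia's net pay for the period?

$2,660.77

403(b): $5,778.41 × 0.059 = $340.93
FSA contribution: $191.25
Pre-tax total = $340.93 + $191.25 = $532.18
Taxable wages = $5,778.41 − $532.18 = $5,246.23
Federal income tax: $5,246.23 × 0.2 = $1,049.25
City income tax: $5,246.23 × 0.0065 = $34.10
State withholding: $5,246.23 × 0.093 = $487.90
Social Security tax: $5,778.41 × 0.074 = $427.60
Medicare: $5,778.41 × 0.02 = $115.57
SDI: $5,778.41 × 0.005 = $28.89
Health insurance premium: $384.37
Roth 401(k) contribution: $5,778.41 × 0.01 = $57.78
(Employer's $227.04 toward health insurance premium is not withheld from the employee.)
Total deductions = $340.93 + $191.25 + $1,049.25 + $34.10 + $487.90 + $427.60 + $115.57 + $28.89 + $384.37 + $57.78 = $3,117.64
Net pay = $5,778.41 − $3,117.64 = $2,660.77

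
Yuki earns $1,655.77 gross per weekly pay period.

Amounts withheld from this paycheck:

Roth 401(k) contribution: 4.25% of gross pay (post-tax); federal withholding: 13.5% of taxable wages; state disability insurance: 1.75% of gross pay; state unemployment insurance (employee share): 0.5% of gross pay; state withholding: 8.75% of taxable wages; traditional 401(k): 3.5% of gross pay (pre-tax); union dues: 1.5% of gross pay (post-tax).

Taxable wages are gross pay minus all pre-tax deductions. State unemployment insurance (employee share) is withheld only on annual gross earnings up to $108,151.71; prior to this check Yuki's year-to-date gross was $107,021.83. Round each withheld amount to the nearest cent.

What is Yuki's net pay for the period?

$1,112.46

Traditional 401(k): $1,655.77 × 0.035 = $57.95
Taxable wages = $1,655.77 − $57.95 = $1,597.82
Federal withholding: $1,597.82 × 0.135 = $215.71
State withholding: $1,597.82 × 0.0875 = $139.81
State unemployment insurance (employee share): only $108,151.71 − $107,021.83 = $1,129.88 of this check is subject → $1,129.88 × 0.005 = $5.65
State disability insurance: $1,655.77 × 0.0175 = $28.98
Union dues: $1,655.77 × 0.015 = $24.84
Roth 401(k) contribution: $1,655.77 × 0.0425 = $70.37
Total deductions = $57.95 + $215.71 + $139.81 + $5.65 + $28.98 + $24.84 + $70.37 = $543.31
Net pay = $1,655.77 − $543.31 = $1,112.46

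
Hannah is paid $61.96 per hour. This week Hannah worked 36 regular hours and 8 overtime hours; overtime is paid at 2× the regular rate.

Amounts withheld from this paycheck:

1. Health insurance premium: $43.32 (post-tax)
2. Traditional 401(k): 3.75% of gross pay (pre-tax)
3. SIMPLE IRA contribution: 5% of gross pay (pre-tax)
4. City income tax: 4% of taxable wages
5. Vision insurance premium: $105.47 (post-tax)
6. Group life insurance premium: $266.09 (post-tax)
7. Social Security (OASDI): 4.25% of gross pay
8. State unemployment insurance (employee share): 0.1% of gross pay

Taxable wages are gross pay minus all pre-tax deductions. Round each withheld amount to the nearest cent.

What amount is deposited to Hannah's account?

Regular pay: 36 × $61.96 = $2,230.56
Overtime pay: 8 × $61.96 × 2 = $991.36
Gross pay = $2,230.56 + $991.36 = $3,221.92
Traditional 401(k): $3,221.92 × 0.0375 = $120.82
SIMPLE IRA contribution: $3,221.92 × 0.05 = $161.10
Pre-tax total = $120.82 + $161.10 = $281.92
Taxable wages = $3,221.92 − $281.92 = $2,940.00
City income tax: $2,940.00 × 0.04 = $117.60
Social Security (OASDI): $3,221.92 × 0.0425 = $136.93
State unemployment insurance (employee share): $3,221.92 × 0.001 = $3.22
Health insurance premium: $43.32
Group life insurance premium: $266.09
Vision insurance premium: $105.47
Total deductions = $120.82 + $161.10 + $117.60 + $136.93 + $3.22 + $43.32 + $266.09 + $105.47 = $954.55
Net pay = $3,221.92 − $954.55 = $2,267.37

$2,267.37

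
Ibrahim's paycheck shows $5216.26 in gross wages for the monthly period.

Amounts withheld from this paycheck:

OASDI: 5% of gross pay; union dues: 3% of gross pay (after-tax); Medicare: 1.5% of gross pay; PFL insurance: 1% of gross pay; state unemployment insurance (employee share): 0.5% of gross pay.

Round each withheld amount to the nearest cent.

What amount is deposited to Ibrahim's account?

$4642.48

State unemployment insurance (employee share): $5216.26 × 0.005 = $26.08
OASDI: $5216.26 × 0.05 = $260.81
PFL insurance: $5216.26 × 0.01 = $52.16
Medicare: $5216.26 × 0.015 = $78.24
Union dues: $5216.26 × 0.03 = $156.49
Total deductions = $26.08 + $260.81 + $52.16 + $78.24 + $156.49 = $573.78
Net pay = $5216.26 − $573.78 = $4642.48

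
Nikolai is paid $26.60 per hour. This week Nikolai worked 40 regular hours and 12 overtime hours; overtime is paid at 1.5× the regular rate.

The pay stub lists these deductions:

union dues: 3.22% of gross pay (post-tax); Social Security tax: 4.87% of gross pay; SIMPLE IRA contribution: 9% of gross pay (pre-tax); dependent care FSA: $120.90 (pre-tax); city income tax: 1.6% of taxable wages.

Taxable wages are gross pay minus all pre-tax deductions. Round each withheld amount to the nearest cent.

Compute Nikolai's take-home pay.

$1,137.71

Regular pay: 40 × $26.60 = $1,064.00
Overtime pay: 12 × $26.60 × 1.5 = $478.80
Gross pay = $1,064.00 + $478.80 = $1,542.80
Dependent care FSA: $120.90
SIMPLE IRA contribution: $1,542.80 × 0.09 = $138.85
Pre-tax total = $120.90 + $138.85 = $259.75
Taxable wages = $1,542.80 − $259.75 = $1,283.05
City income tax: $1,283.05 × 0.016 = $20.53
Social Security tax: $1,542.80 × 0.0487 = $75.13
Union dues: $1,542.80 × 0.0322 = $49.68
Total deductions = $120.90 + $138.85 + $20.53 + $75.13 + $49.68 = $405.09
Net pay = $1,542.80 − $405.09 = $1,137.71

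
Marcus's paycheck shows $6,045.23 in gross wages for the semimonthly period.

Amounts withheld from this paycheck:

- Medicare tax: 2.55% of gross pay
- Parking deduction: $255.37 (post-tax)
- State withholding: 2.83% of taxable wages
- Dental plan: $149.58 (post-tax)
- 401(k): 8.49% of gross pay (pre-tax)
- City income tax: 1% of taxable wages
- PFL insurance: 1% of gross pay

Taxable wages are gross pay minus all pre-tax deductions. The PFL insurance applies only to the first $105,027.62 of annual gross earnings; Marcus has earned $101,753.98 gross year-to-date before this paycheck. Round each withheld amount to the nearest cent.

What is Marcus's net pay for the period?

401(k): $6,045.23 × 0.0849 = $513.24
Taxable wages = $6,045.23 − $513.24 = $5,531.99
State withholding: $5,531.99 × 0.0283 = $156.56
City income tax: $5,531.99 × 0.01 = $55.32
PFL insurance: only $105,027.62 − $101,753.98 = $3,273.64 of this check is subject → $3,273.64 × 0.01 = $32.74
Medicare tax: $6,045.23 × 0.0255 = $154.15
Dental plan: $149.58
Parking deduction: $255.37
Total deductions = $513.24 + $156.56 + $55.32 + $32.74 + $154.15 + $149.58 + $255.37 = $1,316.96
Net pay = $6,045.23 − $1,316.96 = $4,728.27

$4,728.27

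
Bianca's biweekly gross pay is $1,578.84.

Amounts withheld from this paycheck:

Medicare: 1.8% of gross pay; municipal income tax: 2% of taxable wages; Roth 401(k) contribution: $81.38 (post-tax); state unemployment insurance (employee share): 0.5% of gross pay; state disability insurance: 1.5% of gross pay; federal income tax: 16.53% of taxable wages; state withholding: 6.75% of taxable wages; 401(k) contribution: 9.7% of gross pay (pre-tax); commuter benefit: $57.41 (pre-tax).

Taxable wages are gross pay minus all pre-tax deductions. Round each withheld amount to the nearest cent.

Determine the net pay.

$881.00

Commuter benefit: $57.41
401(k) contribution: $1,578.84 × 0.097 = $153.15
Pre-tax total = $57.41 + $153.15 = $210.56
Taxable wages = $1,578.84 − $210.56 = $1,368.28
Municipal income tax: $1,368.28 × 0.02 = $27.37
Federal income tax: $1,368.28 × 0.1653 = $226.18
State withholding: $1,368.28 × 0.0675 = $92.36
Medicare: $1,578.84 × 0.018 = $28.42
State unemployment insurance (employee share): $1,578.84 × 0.005 = $7.89
State disability insurance: $1,578.84 × 0.015 = $23.68
Roth 401(k) contribution: $81.38
Total deductions = $57.41 + $153.15 + $27.37 + $226.18 + $92.36 + $28.42 + $7.89 + $23.68 + $81.38 = $697.84
Net pay = $1,578.84 − $697.84 = $881.00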